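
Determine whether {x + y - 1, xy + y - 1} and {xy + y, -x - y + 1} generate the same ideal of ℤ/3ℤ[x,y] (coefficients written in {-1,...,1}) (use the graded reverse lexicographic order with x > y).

No, the ideals differ.

Two ideals are equal iff their reduced Gröbner bases coincide (the reduced basis is unique for a fixed ordering).
Buchberger on the first generating set:
f_1 = x + y - 1, LT = x.
f_2 = xy + y - 1, LT = xy.

S(f_1,f_2): lcm = xy. S = y² + y + 1.
  leading term y²: no divisor's leading term divides it; move y² to the remainder.
  leading term y: no divisor's leading term divides it; move y to the remainder.
  leading term 1: no divisor's leading term divides it; move 1 to the remainder.
  remainder y² + y + 1 ≠ 0; add g_3 = y² + y + 1 to the basis.

S(f_1,g_3): leading monomials are coprime, so the S-polynomial reduces to 0 (Buchberger's first criterion).
S(f_2,g_3): lcm = xy². S = -xy + y² - x - y.
  leading term xy: subtract (-y)·f_1 from -xy + y² - x - y → -y² - x + y
  leading term y²: subtract (-1)·g_3 from -y² - x + y → -x - y + 1
  leading term x: subtract (-1)·f_1 from -x - y + 1 → 0
  remainder 0.

Every S-polynomial of the final basis reduces to 0, so we have a Gröbner basis.
Inter-reduce: drop elements whose leading term is divisible by another's, tail-reduce, and make monic.
Reduced Gröbner basis: {y² + y + 1, x + y - 1}.

Buchberger on the second generating set:
h_1 = xy + y, LT = xy.
h_2 = -x - y + 1, LT = x.

S(h_1,h_2): lcm = xy. S = -y² - y.
  leading term y²: no divisor's leading term divides it; move -y² to the remainder.
  leading term y: no divisor's leading term divides it; move -y to the remainder.
  remainder -y² - y ≠ 0; add k_3 = -y² - y to the basis.

S(h_1,k_3): lcm = xy². S = -xy + y².
  leading term xy: subtract (-1)·h_1 from -xy + y² → y² + y
  leading term y²: subtract (-1)·k_3 from y² + y → 0
  remainder 0.

S(h_2,k_3): leading monomials are coprime, so the S-polynomial reduces to 0 (Buchberger's first criterion).
Every S-polynomial of the final basis reduces to 0, so we have a Gröbner basis.
Inter-reduce: drop elements whose leading term is divisible by another's, tail-reduce, and make monic.
Reduced Gröbner basis: {y² + y, x + y - 1}.

These differ, so the ideals are not equal.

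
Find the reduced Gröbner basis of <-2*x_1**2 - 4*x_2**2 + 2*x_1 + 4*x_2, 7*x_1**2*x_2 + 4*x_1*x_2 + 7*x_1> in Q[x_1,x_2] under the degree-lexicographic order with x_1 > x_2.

Buchberger's algorithm terminates because the ascending chain of leading-term ideals stabilizes.

f_1 = -2*x_1**2 - 4*x_2**2 + 2*x_1 + 4*x_2, LT = x_1**2.
f_2 = 7*x_1**2*x_2 + 4*x_1*x_2 + 7*x_1, LT = x_1**2*x_2.

S(f_1,f_2): lcm = x_1**2*x_2. S = 2*x_2**3 - 11/7*x_1*x_2 - 2*x_2**2 - x_1.
  reduce S modulo (f_1, f_2):
  remainder 2*x_2**3 - 11/7*x_1*x_2 - 2*x_2**2 - x_1 ≠ 0; add g_3 = 2*x_2**3 - 11/7*x_1*x_2 - 2*x_2**2 - x_1 to the basis.

The other S-polynomials (S(f_1,g_3), S(f_2,g_3)) all reduce to 0 modulo the current basis, so we have a Gröbner basis.
Inter-reduce: drop elements whose leading term is divisible by another's, tail-reduce, and make monic.

G = {x_2**3 - 11/14*x_1*x_2 - x_2**2 - 1/2*x_1, x_1**2 + 2*x_2**2 - x_1 - 2*x_2}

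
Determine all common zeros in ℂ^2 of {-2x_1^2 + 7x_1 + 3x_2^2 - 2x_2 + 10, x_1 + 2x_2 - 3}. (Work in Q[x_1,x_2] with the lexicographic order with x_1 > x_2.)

Compute a lex Gröbner basis by Buchberger's algorithm.
f_1 = -2x_1^2 + 7x_1 + 3x_2^2 - 2x_2 + 10, LT = x_1^2.
f_2 = x_1 + 2x_2 - 3, LT = x_1.

S(f_1,f_2): lcm = x_1^2. S = -2x_1x_2 - 1/2x_1 - 3/2x_2^2 + x_2 - 5.
  reduce S modulo (f_1, f_2):
  remainder 5/2x_2^2 - 4x_2 - 13/2 ≠ 0; add h_3 = 5/2x_2^2 - 4x_2 - 13/2 to the basis.

The other S-polynomials (S(f_1,h_3), S(f_2,h_3)) all reduce to 0 modulo the current basis, so we have a Gröbner basis.
Inter-reduce: drop elements whose leading term is divisible by another's, tail-reduce, and make monic.
Reduced Gröbner basis: {x_1 + 2x_2 - 3, x_2^2 - 8/5x_2 - 13/5}.

From the last basis element, x_2^2 - 8/5x_2 - 13/5 = 0, so x_2 takes values in {-1, 13/5}. Each choice, substituted upward through the basis, yields the corresponding point(s) of the solution set.
  x_2 = -1: the earlier basis element becomes x_1 - 5 = 0, giving x_1 = 5 — point (5, -1).
  x_2 = 13/5: the earlier basis element becomes x_1 + 11/5 = 0, giving x_1 = -11/5 — point (-11/5, 13/5).

{(5, -1), (-11/5, 13/5)}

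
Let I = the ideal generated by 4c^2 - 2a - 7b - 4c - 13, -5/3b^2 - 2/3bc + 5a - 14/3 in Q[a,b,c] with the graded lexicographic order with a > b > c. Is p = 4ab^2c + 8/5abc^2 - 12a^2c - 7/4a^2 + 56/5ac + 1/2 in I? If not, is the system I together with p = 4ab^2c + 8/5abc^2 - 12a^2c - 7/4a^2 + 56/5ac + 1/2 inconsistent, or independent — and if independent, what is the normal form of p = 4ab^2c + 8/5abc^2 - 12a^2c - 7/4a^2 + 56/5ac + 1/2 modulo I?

4ab^2c + 8/5abc^2 - 12a^2c - 7/4a^2 + 56/5ac + 1/2 is independent of I; its normal form modulo I is -7/4a^2 + 1/2.

First compute the reduced Gröbner basis of I by Buchberger's algorithm.
f_1 = 4c^2 - 2a - 7b - 4c - 13, LT = c^2.
f_2 = -5/3b^2 - 2/3bc + 5a - 14/3, LT = b^2.

The S-polynomials (S(f_1,f_2)) all reduce to 0 modulo the current basis, so we have a Gröbner basis.
Inter-reduce: drop elements whose leading term is divisible by another's, tail-reduce, and make monic.
Reduced Gröbner basis: {b^2 + 2/5bc - 3a + 14/5, c^2 - 1/2a - 7/4b - c - 13/4}.
Label its elements g_1 = b^2 + 2/5bc - 3a + 14/5, g_2 = c^2 - 1/2a - 7/4b - c - 13/4.

Reduce p = 4ab^2c + 8/5abc^2 - 12a^2c - 7/4a^2 + 56/5ac + 1/2 modulo G:
  leading term ab^2c: subtract (4ac)·g_1 from 4ab^2c + 8/5abc^2 - 12a^2c - 7/4a^2 + 56/5ac + 1/2 → -7/4a^2 + 1/2
  leading term a^2: no divisor's leading term divides it; move -7/4a^2 to the remainder.
  leading term 1: no divisor's leading term divides it; move 1/2 to the remainder.
  normal form = -7/4a^2 + 1/2.
The normal form is nonzero, so p ∉ I. Since p minus its normal form lies in I, I + (p) = I + (r) where r = -7/4a^2 + 1/2; decide whether this ideal is the whole ring.
Run Buchberger on G together with r (pairs among the g_i already reduce to 0 since G is a Gröbner basis):
g_1 = b^2 + 2/5bc - 3a + 14/5, LT = b^2.
g_2 = c^2 - 1/2a - 7/4b - c - 13/4, LT = c^2.
r = -7/4a^2 + 1/2, LT = a^2.

The S-polynomials (S(g_1,g_2), S(g_1,r), S(g_2,r)) all reduce to 0 modulo the current basis, so we have a Gröbner basis.
Inter-reduce: drop elements whose leading term is divisible by another's, tail-reduce, and make monic.
Reduced Gröbner basis: {a^2 - 2/7, b^2 + 2/5bc - 3a + 14/5, c^2 - 1/2a - 7/4b - c - 13/4}.
The reduced Gröbner basis of I + (p) is {a^2 - 2/7, b^2 + 2/5bc - 3a + 14/5, c^2 - 1/2a - 7/4b - c - 13/4} ≠ {1}, a proper ideal, so the enlarged system stays consistent: p is independent of I, with normal form -7/4a^2 + 1/2.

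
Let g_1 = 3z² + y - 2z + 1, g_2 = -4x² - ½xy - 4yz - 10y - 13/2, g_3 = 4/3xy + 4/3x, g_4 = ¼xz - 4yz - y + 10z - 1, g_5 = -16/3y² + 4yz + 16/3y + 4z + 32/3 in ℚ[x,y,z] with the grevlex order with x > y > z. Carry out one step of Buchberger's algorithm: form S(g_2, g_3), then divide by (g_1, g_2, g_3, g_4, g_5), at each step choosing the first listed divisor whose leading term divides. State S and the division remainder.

lcm(LM(g_2), LM(g_3)) = x²y.
S = (lcm/LT(g_2))·g_2 − (lcm/LT(g_3))·g_3 = ⅛xy² + y²z - x² + 5/2y² + 13/8y.
Reduce S modulo (g_1, g_2, g_3, g_4, g_5) in that order:
  leading term xy²: subtract (3/32y)·g_3 from ⅛xy² + y²z - x² + 5/2y² + 13/8y → y²z - x² - ⅛xy + 5/2y² + 13/8y
  leading term y²z: subtract (-3/16z)·g_5 from y²z - x² - ⅛xy + 5/2y² + 13/8y → ¾yz² - x² - ⅛xy + 5/2y² + yz + ¾z² + 13/8y + 2z
  leading term yz²: subtract (¼y)·g_1 from ¾yz² - x² - ⅛xy + 5/2y² + yz + ¾z² + 13/8y + 2z → -x² - ⅛xy + 9/4y² + 3/2yz + ¾z² + 11/8y + 2z
  leading term x²: subtract (¼)·g_2 from -x² - ⅛xy + 9/4y² + 3/2yz + ¾z² + 11/8y + 2z → 9/4y² + 5/2yz + ¾z² + 31/8y + 2z + 13/8
  leading term y²: subtract (-27/64)·g_5 from 9/4y² + 5/2yz + ¾z² + 31/8y + 2z + 13/8 → 67/16yz + ¾z² + 49/8y + 59/16z + 49/8
  leading term yz: no divisor's leading term divides it; move 67/16yz to the remainder.
  leading term z²: subtract (¼)·g_1 from ¾z² + 49/8y + 59/16z + 49/8 → 47/8y + 67/16z + 47/8
  leading term y: no divisor's leading term divides it; move 47/8y to the remainder.
  leading term z: no divisor's leading term divides it; move 67/16z to the remainder.
  leading term 1: no divisor's leading term divides it; move 47/8 to the remainder.
The remainder 67/16yz + 47/8y + 67/16z + 47/8 is nonzero, so it would be added as the next basis element.

S(g_2, g_3) = ⅛xy² + y²z - x² + 5/2y² + 13/8y; remainder on division = 67/16yz + 47/8y + 67/16z + 47/8.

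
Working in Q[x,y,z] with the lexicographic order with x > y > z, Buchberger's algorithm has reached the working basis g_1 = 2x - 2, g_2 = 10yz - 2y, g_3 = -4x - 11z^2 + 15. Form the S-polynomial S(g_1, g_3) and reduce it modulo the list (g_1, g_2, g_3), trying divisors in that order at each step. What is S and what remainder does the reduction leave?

S(g_1, g_3) = -11/4z^2 + 11/4; remainder on division = -11/4z^2 + 11/4.

lcm(LM(g_1), LM(g_3)) = x.
S = (lcm/LT(g_1))·g_1 − (lcm/LT(g_3))·g_3 = -11/4z^2 + 11/4.
Reduce S modulo (g_1, g_2, g_3) in that order:
  leading term z^2: no divisor's leading term divides it; move -11/4z^2 to the remainder.
  leading term 1: no divisor's leading term divides it; move 11/4 to the remainder.
The remainder -11/4z^2 + 11/4 is nonzero, so it would be added as the next basis element.
This is the inner loop of Buchberger's algorithm — each nonzero remainder becomes a new basis element.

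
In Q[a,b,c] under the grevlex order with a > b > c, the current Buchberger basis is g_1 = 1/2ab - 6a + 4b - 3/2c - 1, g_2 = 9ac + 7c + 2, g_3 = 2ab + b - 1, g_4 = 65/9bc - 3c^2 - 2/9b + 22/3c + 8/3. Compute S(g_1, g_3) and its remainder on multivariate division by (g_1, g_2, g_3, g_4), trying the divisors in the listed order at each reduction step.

lcm(LM(g_1), LM(g_3)) = ab.
S = (lcm/LT(g_1))·g_1 − (lcm/LT(g_3))·g_3 = -12a + 15/2b - 3c - 3/2.
Reduce S modulo (g_1, g_2, g_3, g_4) in that order:
  leading term a: no divisor's leading term divides it; move -12a to the remainder.
  leading term b: no divisor's leading term divides it; move 15/2b to the remainder.
  leading term c: no divisor's leading term divides it; move -3c to the remainder.
  leading term 1: no divisor's leading term divides it; move -3/2 to the remainder.
The remainder -12a + 15/2b - 3c - 3/2 is nonzero, so it would be added as the next basis element.

S(g_1, g_3) = -12a + 15/2b - 3c - 3/2; remainder on division = -12a + 15/2b - 3c - 3/2.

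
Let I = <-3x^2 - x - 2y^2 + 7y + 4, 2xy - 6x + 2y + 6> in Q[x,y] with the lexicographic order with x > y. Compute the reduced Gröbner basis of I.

G = {x - 1/9y^3 + 13/18y^2 - 19/18y - 1, y^4 - 19/2y^3 + 29y^2 - 21/2y}

f_1 = -3x^2 - x - 2y^2 + 7y + 4, LT = x^2.
f_2 = 2xy - 6x + 2y + 6, LT = xy.

S(f_1,f_2): lcm = x^2y. S = 3x^2 - 2/3xy - 3x + 2/3y^3 - 7/3y^2 - 4/3y.
  reduce S modulo (f_1, f_2):
  remainder -6x + 2/3y^3 - 13/3y^2 + 19/3y + 6 ≠ 0; add g_3 = -6x + 2/3y^3 - 13/3y^2 + 19/3y + 6 to the basis.

S(f_2,g_3): lcm = xy. S = -3x + 1/9y^4 - 13/18y^3 + 19/18y^2 + 2y + 3.
  reduce S modulo (f_1, f_2, g_3):
  remainder 1/9y^4 - 19/18y^3 + 29/9y^2 - 7/6y ≠ 0; add g_4 = 1/9y^4 - 19/18y^3 + 29/9y^2 - 7/6y to the basis.

The other S-polynomials (S(f_1,g_3), S(f_1,g_4), S(f_2,g_4), S(g_3,g_4)) all reduce to 0 modulo the current basis, so we have a Gröbner basis.
Inter-reduce: drop elements whose leading term is divisible by another's, tail-reduce, and make monic.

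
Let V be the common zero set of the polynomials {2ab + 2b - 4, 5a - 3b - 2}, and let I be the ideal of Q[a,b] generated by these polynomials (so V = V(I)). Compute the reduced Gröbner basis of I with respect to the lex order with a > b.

f_1 = 2ab + 2b - 4, LT = ab.
f_2 = 5a - 3b - 2, LT = a.

S(f_1,f_2): lcm = ab. S = 3/5b^2 + 7/5b - 2.
  leading term b^2: no divisor's leading term divides it; move 3/5b^2 to the remainder.
  leading term b: no divisor's leading term divides it; move 7/5b to the remainder.
  leading term 1: no divisor's leading term divides it; move -2 to the remainder.
  remainder 3/5b^2 + 7/5b - 2 ≠ 0; add g_3 = 3/5b^2 + 7/5b - 2 to the basis.

S(f_1,g_3): lcm = ab^2. S = -7/3ab + 10/3a + b^2 - 2b.
  leading term ab: subtract (-7/6)·f_1 from -7/3ab + 10/3a + b^2 - 2b → 10/3a + b^2 + 1/3b - 14/3
  leading term a: subtract (2/3)·f_2 from 10/3a + b^2 + 1/3b - 14/3 → b^2 + 7/3b - 10/3
  leading term b^2: subtract (5/3)·g_3 from b^2 + 7/3b - 10/3 → 0
  remainder 0.

S(f_2,g_3): leading monomials are coprime, so the S-polynomial reduces to 0 (Buchberger's first criterion).
Every S-polynomial of the final basis reduces to 0, so we have a Gröbner basis.
Inter-reduce: drop elements whose leading term is divisible by another's, tail-reduce, and make monic.

G = {a - 3/5b - 2/5, b^2 + 7/3b - 10/3}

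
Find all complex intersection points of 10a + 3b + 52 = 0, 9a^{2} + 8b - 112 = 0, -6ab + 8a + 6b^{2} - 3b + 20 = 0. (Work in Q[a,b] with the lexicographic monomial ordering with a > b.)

Compute a lex Gröbner basis by Buchberger's algorithm.
f_1 = 10a + 3b + 52, LT = a.
f_2 = 9a^{2} + 8b - 112, LT = a^{2}.
f_3 = -6ab + 8a + 6b^{2} - 3b + 20, LT = ab.

S(f_1,f_2): lcm = a^{2}. S = \tfrac{3}{10}ab + \tfrac{26}{5}a - \tfrac{8}{9}b + \tfrac{112}{9}.
  leading term ab: subtract (\tfrac{3}{100}b)·f_1 from \tfrac{3}{10}ab + \tfrac{26}{5}a - \tfrac{8}{9}b + \tfrac{112}{9} → \tfrac{26}{5}a - \tfrac{9}{100}b^{2} - \tfrac{551}{225}b + \tfrac{112}{9}
  leading term a: subtract (\tfrac{13}{25})·f_1 from \tfrac{26}{5}a - \tfrac{9}{100}b^{2} - \tfrac{551}{225}b + \tfrac{112}{9} → -\tfrac{9}{100}b^{2} - \tfrac{902}{225}b - \tfrac{3284}{225}
  leading term b^{2}: no divisor's leading term divides it; move -\tfrac{9}{100}b^{2} to the remainder.
  leading term b: no divisor's leading term divides it; move -\tfrac{902}{225}b to the remainder.
  leading term 1: no divisor's leading term divides it; move -\tfrac{3284}{225} to the remainder.
  remainder -\tfrac{9}{100}b^{2} - \tfrac{902}{225}b - \tfrac{3284}{225} ≠ 0; add h_4 = -\tfrac{9}{100}b^{2} - \tfrac{902}{225}b - \tfrac{3284}{225} to the basis.

S(f_1,f_3): lcm = ab. S = \tfrac{4}{3}a + \tfrac{13}{10}b^{2} + \tfrac{47}{10}b + \tfrac{10}{3}.
  leading term a: subtract (\tfrac{2}{15})·f_1 from \tfrac{4}{3}a + \tfrac{13}{10}b^{2} + \tfrac{47}{10}b + \tfrac{10}{3} → \tfrac{13}{10}b^{2} + \tfrac{43}{10}b - \tfrac{18}{5}
  leading term b^{2}: subtract (-\tfrac{130}{9})·h_4 from \tfrac{13}{10}b^{2} + \tfrac{43}{10}b - \tfrac{18}{5} → -\tfrac{43421}{810}b - \tfrac{86842}{405}
  leading term b: no divisor's leading term divides it; move -\tfrac{43421}{810}b to the remainder.
  leading term 1: no divisor's leading term divides it; move -\tfrac{86842}{405} to the remainder.
  remainder -\tfrac{43421}{810}b - \tfrac{86842}{405} ≠ 0; add h_5 = -\tfrac{43421}{810}b - \tfrac{86842}{405} to the basis.

S(f_2,f_3): lcm = a^{2}b. S = \tfrac{4}{3}a^{2} + ab^{2} - \tfrac{1}{2}ab + \tfrac{10}{3}a + \tfrac{8}{9}b^{2} - \tfrac{112}{9}b.
  leading term a^{2}: subtract (\tfrac{2}{15}a)·f_1 from \tfrac{4}{3}a^{2} + ab^{2} - \tfrac{1}{2}ab + \tfrac{10}{3}a + \tfrac{8}{9}b^{2} - \tfrac{112}{9}b → ab^{2} - \tfrac{9}{10}ab - \tfrac{18}{5}a + \tfrac{8}{9}b^{2} - \tfrac{112}{9}b
  leading term ab^{2}: subtract (\tfrac{1}{10}b^{2})·f_1 from ab^{2} - \tfrac{9}{10}ab - \tfrac{18}{5}a + \tfrac{8}{9}b^{2} - \tfrac{112}{9}b → -\tfrac{9}{10}ab - \tfrac{18}{5}a - \tfrac{3}{10}b^{3} - \tfrac{194}{45}b^{2} - \tfrac{112}{9}b
  leading term ab: subtract (-\tfrac{9}{100}b)·f_1 from -\tfrac{9}{10}ab - \tfrac{18}{5}a - \tfrac{3}{10}b^{3} - \tfrac{194}{45}b^{2} - \tfrac{112}{9}b → -\tfrac{18}{5}a - \tfrac{3}{10}b^{3} - \tfrac{3637}{900}b^{2} - \tfrac{1747}{225}b
  leading term a: subtract (-\tfrac{9}{25})·f_1 from -\tfrac{18}{5}a - \tfrac{3}{10}b^{3} - \tfrac{3637}{900}b^{2} - \tfrac{1747}{225}b → -\tfrac{3}{10}b^{3} - \tfrac{3637}{900}b^{2} - \tfrac{1504}{225}b + \tfrac{468}{25}
  leading term b^{3}: subtract (\tfrac{10}{3}b)·h_4 from -\tfrac{3}{10}b^{3} - \tfrac{3637}{900}b^{2} - \tfrac{1504}{225}b + \tfrac{468}{25} → \tfrac{25169}{2700}b^{2} + \tfrac{28328}{675}b + \tfrac{468}{25}
  leading term b^{2}: subtract (-\tfrac{25169}{243})·h_4 from \tfrac{25169}{2700}b^{2} + \tfrac{28328}{675}b + \tfrac{468}{25} → -\tfrac{4081574}{10935}b - \tfrac{16326296}{10935}
  leading term b: subtract (\tfrac{188}{27})·h_5 from -\tfrac{4081574}{10935}b - \tfrac{16326296}{10935} → 0
  remainder 0.

S(f_1,h_4): leading monomials are coprime, so the S-polynomial reduces to 0 (Buchberger's first criterion).
S(f_2,h_4): leading monomials are coprime, so the S-polynomial reduces to 0 (Buchberger's first criterion).
S(f_3,h_4): lcm = ab^{2}. S = -\tfrac{3716}{81}ab - \tfrac{13136}{81}a - b^{3} + \tfrac{1}{2}b^{2} - \tfrac{10}{3}b.
  leading term ab: subtract (-\tfrac{1858}{405}b)·f_1 from -\tfrac{3716}{81}ab - \tfrac{13136}{81}a - b^{3} + \tfrac{1}{2}b^{2} - \tfrac{10}{3}b → -\tfrac{13136}{81}a - b^{3} + \tfrac{3851}{270}b^{2} + \tfrac{95266}{405}b
  leading term a: subtract (-\tfrac{6568}{405})·f_1 from -\tfrac{13136}{81}a - b^{3} + \tfrac{3851}{270}b^{2} + \tfrac{95266}{405}b → -b^{3} + \tfrac{3851}{270}b^{2} + \tfrac{22994}{81}b + \tfrac{341536}{405}
  leading term b^{3}: subtract (\tfrac{100}{9}b)·h_4 from -b^{3} + \tfrac{3851}{270}b^{2} + \tfrac{22994}{81}b + \tfrac{341536}{405} → \tfrac{47633}{810}b^{2} + \tfrac{36130}{81}b + \tfrac{341536}{405}
  leading term b^{2}: subtract (-\tfrac{476330}{729})·h_4 from \tfrac{47633}{810}b^{2} + \tfrac{36130}{81}b + \tfrac{341536}{405} → -\tfrac{71297282}{32805}b - \tfrac{285189128}{32805}
  leading term b: subtract (\tfrac{3284}{81})·h_5 from -\tfrac{71297282}{32805}b - \tfrac{285189128}{32805} → 0
  remainder 0.

S(f_1,h_5): leading monomials are coprime, so the S-polynomial reduces to 0 (Buchberger's first criterion).
S(f_2,h_5): leading monomials are coprime, so the S-polynomial reduces to 0 (Buchberger's first criterion).
S(f_3,h_5): lcm = ab. S = -\tfrac{16}{3}a - b^{2} + \tfrac{1}{2}b - \tfrac{10}{3}.
  leading term a: subtract (-\tfrac{8}{15})·f_1 from -\tfrac{16}{3}a - b^{2} + \tfrac{1}{2}b - \tfrac{10}{3} → -b^{2} + \tfrac{21}{10}b + \tfrac{122}{5}
  leading term b^{2}: subtract (\tfrac{100}{9})·h_4 from -b^{2} + \tfrac{21}{10}b + \tfrac{122}{5} → \tfrac{37781}{810}b + \tfrac{75562}{405}
  leading term b: subtract (-\tfrac{37781}{43421})·h_5 from \tfrac{37781}{810}b + \tfrac{75562}{405} → 0
  remainder 0.

S(h_4,h_5): lcm = b^{2}. S = \tfrac{3284}{81}b + \tfrac{13136}{81}.
  leading term b: subtract (-\tfrac{32840}{43421})·h_5 from \tfrac{3284}{81}b + \tfrac{13136}{81} → 0
  remainder 0.

Every S-polynomial of the final basis reduces to 0, so we have a Gröbner basis.
Inter-reduce: drop elements whose leading term is divisible by another's, tail-reduce, and make monic.
Reduced Gröbner basis: {a + 4, b + 4}.

The lex basis is triangular: the last element involves only b. Solving b + 4 = 0 gives b ∈ {-4}; substituting each value into the earlier elements determines the remaining variables.
  b = -4: the earlier basis element becomes a + 4 = 0, giving a = -4 — point (-4, -4).
A lex Gröbner basis triangularizes the system, enabling back-substitution.

{(-4, -4)}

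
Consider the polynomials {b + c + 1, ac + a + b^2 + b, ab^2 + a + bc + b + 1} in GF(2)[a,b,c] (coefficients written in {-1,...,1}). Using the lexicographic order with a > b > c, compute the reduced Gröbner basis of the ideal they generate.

G = {a + c^3 + c^2 + c, b + c + 1, c^4 + c^2}

f_1 = b + c + 1, LT = b.
f_2 = ac + a + b^2 + b, LT = ac.
f_3 = ab^2 + a + bc + b + 1, LT = ab^2.

S(f_1,f_3): lcm = ab^2. S = abc + ab + a + bc + b + 1.
  leading term abc: subtract (ac)·f_1 from abc + ab + a + bc + b + 1 → ab + ac^2 + ac + a + bc + b + 1
  leading term ab: subtract (a)·f_1 from ab + ac^2 + ac + a + bc + b + 1 → ac^2 + bc + b + 1
  leading term ac^2: subtract (c)·f_2 from ac^2 + bc + b + 1 → ac + b^2c + b + 1
  leading term ac: subtract (1)·f_2 from ac + b^2c + b + 1 → a + b^2c + b^2 + 1
  leading term a: no divisor's leading term divides it; move a to the remainder.
  leading term b^2c: subtract (bc)·f_1 from b^2c + b^2 + 1 → b^2 + bc^2 + bc + 1
  leading term b^2: subtract (b)·f_1 from b^2 + bc^2 + bc + 1 → bc^2 + b + 1
  leading term bc^2: subtract (c^2)·f_1 from bc^2 + b + 1 → b + c^3 + c^2 + 1
  leading term b: subtract (1)·f_1 from b + c^3 + c^2 + 1 → c^3 + c^2 + c
  leading term c^3: no divisor's leading term divides it; move c^3 to the remainder.
  leading term c^2: no divisor's leading term divides it; move c^2 to the remainder.
  leading term c: no divisor's leading term divides it; move c to the remainder.
  remainder a + c^3 + c^2 + c ≠ 0; add g_4 = a + c^3 + c^2 + c to the basis.

S(f_2,f_3): lcm = ab^2c. S = ab^2 + ac + b^4 + b^3 + bc^2 + bc + c.
  leading term ab^2: subtract (ab)·f_1 from ab^2 + ac + b^4 + b^3 + bc^2 + bc + c → abc + ab + ac + b^4 + b^3 + bc^2 + bc + c
  leading term abc: subtract (ac)·f_1 from abc + ab + ac + b^4 + b^3 + bc^2 + bc + c → ab + ac^2 + b^4 + b^3 + bc^2 + bc + c
  leading term ab: subtract (a)·f_1 from ab + ac^2 + b^4 + b^3 + bc^2 + bc + c → ac^2 + ac + a + b^4 + b^3 + bc^2 + bc + c
  leading term ac^2: subtract (c)·f_2 from ac^2 + ac + a + b^4 + b^3 + bc^2 + bc + c → a + b^4 + b^3 + b^2c + bc^2 + c
  leading term a: subtract (1)·g_4 from a + b^4 + b^3 + b^2c + bc^2 + c → b^4 + b^3 + b^2c + bc^2 + c^3 + c^2
  leading term b^4: subtract (b^3)·f_1 from b^4 + b^3 + b^2c + bc^2 + c^3 + c^2 → b^3c + b^2c + bc^2 + c^3 + c^2
  leading term b^3c: subtract (b^2c)·f_1 from b^3c + b^2c + bc^2 + c^3 + c^2 → b^2c^2 + bc^2 + c^3 + c^2
  leading term b^2c^2: subtract (bc^2)·f_1 from b^2c^2 + bc^2 + c^3 + c^2 → bc^3 + c^3 + c^2
  leading term bc^3: subtract (c^3)·f_1 from bc^3 + c^3 + c^2 → c^4 + c^2
  leading term c^4: no divisor's leading term divides it; move c^4 to the remainder.
  leading term c^2: no divisor's leading term divides it; move c^2 to the remainder.
  remainder c^4 + c^2 ≠ 0; add g_5 = c^4 + c^2 to the basis.

The other S-polynomials (S(f_1,f_2), S(f_1,g_4), S(f_2,g_4), S(f_3,g_4), S(f_1,g_5), S(f_2,g_5), S(f_3,g_5), S(g_4,g_5)) all reduce to 0 modulo the current basis, so we have a Gröbner basis.
Inter-reduce: drop elements whose leading term is divisible by another's, tail-reduce, and make monic.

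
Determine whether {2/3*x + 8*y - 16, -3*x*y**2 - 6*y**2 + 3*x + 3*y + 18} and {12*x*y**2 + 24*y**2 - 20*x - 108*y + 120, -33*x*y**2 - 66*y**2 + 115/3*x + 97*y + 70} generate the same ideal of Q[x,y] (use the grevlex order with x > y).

For a fixed monomial order, each ideal has a unique reduced Gröbner basis; comparing bases decides equality.
Buchberger on the first generating set:
f_1 = 2/3*x + 8*y - 16, LT = x.
f_2 = -3*x*y**2 - 6*y**2 + 3*x + 3*y + 18, LT = x*y**2.

S(f_1,f_2): lcm = x*y**2. S = 12*y**3 - 26*y**2 + x + y + 6.
  leading term y**3: no divisor's leading term divides it; move 12*y**3 to the remainder.
  leading term y**2: no divisor's leading term divides it; move -26*y**2 to the remainder.
  leading term x: subtract (3/2)·f_1 from x + y + 6 → -11*y + 30
  leading term y: no divisor's leading term divides it; move -11*y to the remainder.
  leading term 1: no divisor's leading term divides it; move 30 to the remainder.
  remainder 12*y**3 - 26*y**2 - 11*y + 30 ≠ 0; add g_3 = 12*y**3 - 26*y**2 - 11*y + 30 to the basis.

The other S-polynomials (S(f_1,g_3), S(f_2,g_3)) all reduce to 0 modulo the current basis, so we have a Gröbner basis.
Inter-reduce: drop elements whose leading term is divisible by another's, tail-reduce, and make monic.
Reduced Gröbner basis: {y**3 - 13/6*y**2 - 11/12*y + 5/2, x + 12*y - 24}.

Buchberger on the second generating set:
h_1 = 12*x*y**2 + 24*y**2 - 20*x - 108*y + 120, LT = x*y**2.
h_2 = -33*x*y**2 - 66*y**2 + 115/3*x + 97*y + 70, LT = x*y**2.

S(h_1,h_2): lcm = x*y**2. S = -50/99*x - 200/33*y + 400/33.
  leading term x: no divisor's leading term divides it; move -50/99*x to the remainder.
  leading term y: no divisor's leading term divides it; move -200/33*y to the remainder.
  leading term 1: no divisor's leading term divides it; move 400/33 to the remainder.
  remainder -50/99*x - 200/33*y + 400/33 ≠ 0; add k_3 = -50/99*x - 200/33*y + 400/33 to the basis.

S(h_1,k_3): lcm = x*y**2. S = -12*y**3 + 26*y**2 - 5/3*x - 9*y + 10.
  leading term y**3: no divisor's leading term divides it; move -12*y**3 to the remainder.
  leading term y**2: no divisor's leading term divides it; move 26*y**2 to the remainder.
  leading term x: subtract (33/10)·k_3 from -5/3*x - 9*y + 10 → 11*y - 30
  leading term y: no divisor's leading term divides it; move 11*y to the remainder.
  leading term 1: no divisor's leading term divides it; move -30 to the remainder.
  remainder -12*y**3 + 26*y**2 + 11*y - 30 ≠ 0; add k_4 = -12*y**3 + 26*y**2 + 11*y - 30 to the basis.

The other S-polynomials (S(h_2,k_3), S(h_1,k_4), S(h_2,k_4), S(k_3,k_4)) all reduce to 0 modulo the current basis, so we have a Gröbner basis.
Inter-reduce: drop elements whose leading term is divisible by another's, tail-reduce, and make monic.
Reduced Gröbner basis: {y**3 - 13/6*y**2 - 11/12*y + 5/2, x + 12*y - 24}.

Same reduced basis, so the two generating sets span the same ideal.

Yes, the ideals are equal.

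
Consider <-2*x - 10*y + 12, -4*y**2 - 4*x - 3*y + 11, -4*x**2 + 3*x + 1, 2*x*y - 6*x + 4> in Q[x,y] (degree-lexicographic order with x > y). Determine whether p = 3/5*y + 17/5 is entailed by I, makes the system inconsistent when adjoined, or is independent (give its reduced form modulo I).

Adjoining 3/5*y + 17/5 makes the ideal the whole ring: the system is inconsistent.

First compute the reduced Gröbner basis of I by Buchberger's algorithm.
f_1 = -2*x - 10*y + 12, LT = x.
f_2 = -4*y**2 - 4*x - 3*y + 11, LT = y**2.
f_3 = -4*x**2 + 3*x + 1, LT = x**2.
f_4 = 2*x*y - 6*x + 4, LT = x*y.

S(f_1,f_3): lcm = x**2. S = 5*x*y - 21/4*x + 1/4.
  reduce S modulo (f_1, f_2, f_3, f_4):
  remainder -50*y + 50 ≠ 0; add h_5 = -50*y + 50 to the basis.

The other S-polynomials (S(f_1,f_2), S(f_1,f_4), S(f_2,f_3), S(f_2,f_4), S(f_3,f_4), S(f_1,h_5), S(f_2,h_5), S(f_3,h_5), S(f_4,h_5)) all reduce to 0 modulo the current basis, so we have a Gröbner basis.
Inter-reduce: drop elements whose leading term is divisible by another's, tail-reduce, and make monic.
Reduced Gröbner basis: {x - 1, y - 1}.
Label its elements g_1 = x - 1, g_2 = y - 1.

Reduce p = 3/5*y + 17/5 modulo G:
  leading term y: subtract (3/5)·g_2 from 3/5*y + 17/5 → 4
  leading term 1: no divisor's leading term divides it; move 4 to the remainder.
  normal form = 4.
The normal form is nonzero, so p ∉ I. Since p minus its normal form lies in I, I + (p) = I + (r) where r = 4; decide whether this ideal is the whole ring.
Here r = 4 is a nonzero constant, hence a unit: 1 ∈ I + (p), the Gröbner basis of I + (p) is {1}, and the enlarged system has no common solution — adjoining p is inconsistent.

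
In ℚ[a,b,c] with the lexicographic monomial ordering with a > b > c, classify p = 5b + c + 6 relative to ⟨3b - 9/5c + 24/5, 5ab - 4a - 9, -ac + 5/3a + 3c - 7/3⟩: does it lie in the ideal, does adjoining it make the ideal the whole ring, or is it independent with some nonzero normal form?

Adjoining 5b + c + 6 makes the ideal the whole ring: the system is inconsistent.

First compute the reduced Gröbner basis of I by Buchberger's algorithm.
f_1 = 3b - 9/5c + 24/5, LT = b.
f_2 = 5ab - 4a - 9, LT = ab.
f_3 = -ac + 5/3a + 3c - 7/3, LT = ac.

S(f_1,f_2): lcm = ab. S = -⅗ac + 12/5a + 9/5.
  reduce S modulo (f_1, f_2, f_3):
  remainder 7/5a - 9/5c + 16/5 ≠ 0; add h_4 = 7/5a - 9/5c + 16/5 to the basis.

S(f_2,f_3): lcm = abc. S = 5/3ab - ⅘ac + 3bc - 7/3b - 9/5c.
  reduce S modulo (f_1, f_2, f_3, h_4):
  remainder 9/5c² - 52/5c + 43/5 ≠ 0; add h_5 = 9/5c² - 52/5c + 43/5 to the basis.

The other S-polynomials (S(f_1,f_3), S(f_1,h_4), S(f_2,h_4), S(f_3,h_4), S(f_1,h_5), S(f_2,h_5), S(f_3,h_5), S(h_4,h_5)) all reduce to 0 modulo the current basis, so we have a Gröbner basis.
Inter-reduce: drop elements whose leading term is divisible by another's, tail-reduce, and make monic.
Reduced Gröbner basis: {a - 9/7c + 16/7, b - ⅗c + 8/5, c² - 52/9c + 43/9}.
Label its elements g_1 = a - 9/7c + 16/7, g_2 = b - ⅗c + 8/5, g_3 = c² - 52/9c + 43/9.

Reduce p = 5b + c + 6 modulo G:
  leading term b: subtract (5)·g_2 from 5b + c + 6 → 4c - 2
  leading term c: no divisor's leading term divides it; move 4c to the remainder.
  leading term 1: no divisor's leading term divides it; move -2 to the remainder.
  normal form = 4c - 2.
The normal form is nonzero, so p ∉ I. Since p minus its normal form lies in I, I + (p) = I + (r) where r = 4c - 2; decide whether this ideal is the whole ring.
Run Buchberger on G together with r (pairs among the g_i already reduce to 0 since G is a Gröbner basis):
g_1 = a - 9/7c + 16/7, LT = a.
g_2 = b - ⅗c + 8/5, LT = b.
g_3 = c² - 52/9c + 43/9, LT = c².
r = 4c - 2, LT = c.

S(g_3,r): lcm = c². S = -95/18c + 43/9.
  reduce S modulo (g_1, g_2, g_3, r):
  remainder 77/36 ≠ 0; add m_5 = 77/36 to the basis.

The other S-polynomials (S(g_1,g_2), S(g_1,g_3), S(g_1,r), S(g_2,g_3), S(g_2,r), S(g_1,m_5), S(g_2,m_5), S(g_3,m_5), S(r,m_5)) all reduce to 0 modulo the current basis, so we have a Gröbner basis.
Inter-reduce: drop elements whose leading term is divisible by another's, tail-reduce, and make monic.
Reduced Gröbner basis: {1}.
The reduced Gröbner basis of I + (p) is {1}: the ideal is the whole ring, so the enlarged system has no common solution — adjoining p is inconsistent.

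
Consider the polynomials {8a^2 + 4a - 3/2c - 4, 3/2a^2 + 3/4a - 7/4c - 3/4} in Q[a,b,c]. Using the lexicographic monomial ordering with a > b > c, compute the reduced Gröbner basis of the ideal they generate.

G = {a^2 + 1/2a - 1/2, c}

f_1 = 8a^2 + 4a - 3/2c - 4, LT = a^2.
f_2 = 3/2a^2 + 3/4a - 7/4c - 3/4, LT = a^2.

S(f_1,f_2): lcm = a^2. S = 47/48c.
  reduce S modulo (f_1, f_2):
  remainder 47/48c ≠ 0; add g_3 = 47/48c to the basis.

The other S-polynomials (S(f_1,g_3), S(f_2,g_3)) all reduce to 0 modulo the current basis, so we have a Gröbner basis.
Inter-reduce: drop elements whose leading term is divisible by another's, tail-reduce, and make monic.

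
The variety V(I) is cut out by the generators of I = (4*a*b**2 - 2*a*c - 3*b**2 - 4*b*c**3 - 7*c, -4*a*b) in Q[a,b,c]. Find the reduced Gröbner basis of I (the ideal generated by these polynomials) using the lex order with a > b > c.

G = {a*b, a*c + 3/2*b**2 + 2*b*c**3 + 7/2*c, b**3 + 4/3*b**2*c**3 + 7/3*b*c}

f_1 = 4*a*b**2 - 2*a*c - 3*b**2 - 4*b*c**3 - 7*c, LT = a*b**2.
f_2 = -4*a*b, LT = a*b.

S(f_1,f_2): lcm = a*b**2. S = -1/2*a*c - 3/4*b**2 - b*c**3 - 7/4*c.
  reduce S modulo (f_1, f_2):
  remainder -1/2*a*c - 3/4*b**2 - b*c**3 - 7/4*c ≠ 0; add g_3 = -1/2*a*c - 3/4*b**2 - b*c**3 - 7/4*c to the basis.

S(f_1,g_3): lcm = a*b**2*c. S = -1/2*a*c**2 - 3/2*b**4 - 2*b**3*c**3 - 17/4*b**2*c - b*c**4 - 7/4*c**2.
  reduce S modulo (f_1, f_2, g_3):
  remainder -3/2*b**4 - 2*b**3*c**3 - 7/2*b**2*c ≠ 0; add g_4 = -3/2*b**4 - 2*b**3*c**3 - 7/2*b**2*c to the basis.

S(f_2,g_3): lcm = a*b*c. S = -3/2*b**3 - 2*b**2*c**3 - 7/2*b*c.
  reduce S modulo (f_1, f_2, g_3, g_4):
  remainder -3/2*b**3 - 2*b**2*c**3 - 7/2*b*c ≠ 0; add g_5 = -3/2*b**3 - 2*b**2*c**3 - 7/2*b*c to the basis.

The other S-polynomials (S(f_1,g_4), S(f_2,g_4), S(g_3,g_4), S(f_1,g_5), S(f_2,g_5), S(g_3,g_5), S(g_4,g_5)) all reduce to 0 modulo the current basis, so we have a Gröbner basis.
Inter-reduce: drop elements whose leading term is divisible by another's, tail-reduce, and make monic.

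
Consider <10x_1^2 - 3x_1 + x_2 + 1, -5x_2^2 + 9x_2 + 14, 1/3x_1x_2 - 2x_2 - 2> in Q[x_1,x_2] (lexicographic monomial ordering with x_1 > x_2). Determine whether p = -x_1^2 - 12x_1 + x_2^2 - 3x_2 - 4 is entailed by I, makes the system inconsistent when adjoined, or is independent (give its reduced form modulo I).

-x_1^2 - 12x_1 + x_2^2 - 3x_2 - 4 lies in I (it reduces to 0).

First compute the reduced Gröbner basis of I by Buchberger's algorithm.
f_1 = 10x_1^2 - 3x_1 + x_2 + 1, LT = x_1^2.
f_2 = -5x_2^2 + 9x_2 + 14, LT = x_2^2.
f_3 = 1/3x_1x_2 - 2x_2 - 2, LT = x_1x_2.

S(f_1,f_2): leading monomials are coprime, so the S-polynomial reduces to 0 (Buchberger's first criterion).
S(f_1,f_3): lcm = x_1^2x_2. S = 57/10x_1x_2 + 6x_1 + 1/10x_2^2 + 1/10x_2.
  leading term x_1x_2: subtract (171/10)·f_3 from 57/10x_1x_2 + 6x_1 + 1/10x_2^2 + 1/10x_2 → 6x_1 + 1/10x_2^2 + 343/10x_2 + 171/5
  leading term x_1: no divisor's leading term divides it; move 6x_1 to the remainder.
  leading term x_2^2: subtract (-1/50)·f_2 from 1/10x_2^2 + 343/10x_2 + 171/5 → 862/25x_2 + 862/25
  leading term x_2: no divisor's leading term divides it; move 862/25x_2 to the remainder.
  leading term 1: no divisor's leading term divides it; move 862/25 to the remainder.
  remainder 6x_1 + 862/25x_2 + 862/25 ≠ 0; add h_4 = 6x_1 + 862/25x_2 + 862/25 to the basis.

S(f_2,f_3): lcm = x_1x_2^2. S = -9/5x_1x_2 - 14/5x_1 + 6x_2^2 + 6x_2.
  leading term x_1x_2: subtract (-27/5)·f_3 from -9/5x_1x_2 - 14/5x_1 + 6x_2^2 + 6x_2 → -14/5x_1 + 6x_2^2 - 24/5x_2 - 54/5
  leading term x_1: subtract (-7/15)·h_4 from -14/5x_1 + 6x_2^2 - 24/5x_2 - 54/5 → 6x_2^2 + 4234/375x_2 + 1984/375
  leading term x_2^2: subtract (-6/5)·f_2 from 6x_2^2 + 4234/375x_2 + 1984/375 → 8284/375x_2 + 8284/375
  leading term x_2: no divisor's leading term divides it; move 8284/375x_2 to the remainder.
  leading term 1: no divisor's leading term divides it; move 8284/375 to the remainder.
  remainder 8284/375x_2 + 8284/375 ≠ 0; add h_5 = 8284/375x_2 + 8284/375 to the basis.

S(f_1,h_4): lcm = x_1^2. S = -431/75x_1x_2 - 907/150x_1 + 1/10x_2 + 1/10.
  leading term x_1x_2: subtract (-431/25)·f_3 from -431/75x_1x_2 - 907/150x_1 + 1/10x_2 + 1/10 → -907/150x_1 - 1719/50x_2 - 1719/50
  leading term x_1: subtract (-907/900)·h_4 from -907/150x_1 - 1719/50x_2 - 1719/50 → 2071/5625x_2 + 2071/5625
  leading term x_2: subtract (1/60)·h_5 from 2071/5625x_2 + 2071/5625 → 0
  remainder 0.

S(f_2,h_4): leading monomials are coprime, so the S-polynomial reduces to 0 (Buchberger's first criterion).
S(f_3,h_4): lcm = x_1x_2. S = -431/75x_2^2 - 881/75x_2 - 6.
  leading term x_2^2: subtract (431/375)·f_2 from -431/75x_2^2 - 881/75x_2 - 6 → -8284/375x_2 - 8284/375
  leading term x_2: subtract (-1)·h_5 from -8284/375x_2 - 8284/375 → 0
  remainder 0.

S(f_1,h_5): leading monomials are coprime, so the S-polynomial reduces to 0 (Buchberger's first criterion).
S(f_2,h_5): lcm = x_2^2. S = -14/5x_2 - 14/5.
  leading term x_2: subtract (-525/4142)·h_5 from -14/5x_2 - 14/5 → 0
  remainder 0.

S(f_3,h_5): lcm = x_1x_2. S = -x_1 - 6x_2 - 6.
  leading term x_1: subtract (-1/6)·h_4 from -x_1 - 6x_2 - 6 → -19/75x_2 - 19/75
  leading term x_2: subtract (-5/436)·h_5 from -19/75x_2 - 19/75 → 0
  remainder 0.

S(h_4,h_5): leading monomials are coprime, so the S-polynomial reduces to 0 (Buchberger's first criterion).
Every S-polynomial of the final basis reduces to 0, so we have a Gröbner basis.
Inter-reduce: drop elements whose leading term is divisible by another's, tail-reduce, and make monic.
Reduced Gröbner basis: {x_1, x_2 + 1}.
Label its elements g_1 = x_1, g_2 = x_2 + 1.

Reduce p = -x_1^2 - 12x_1 + x_2^2 - 3x_2 - 4 modulo G:
  leading term x_1^2: subtract (-x_1)·g_1 from -x_1^2 - 12x_1 + x_2^2 - 3x_2 - 4 → -12x_1 + x_2^2 - 3x_2 - 4
  leading term x_1: subtract (-12)·g_1 from -12x_1 + x_2^2 - 3x_2 - 4 → x_2^2 - 3x_2 - 4
  leading term x_2^2: subtract (x_2)·g_2 from x_2^2 - 3x_2 - 4 → -4x_2 - 4
  leading term x_2: subtract (-4)·g_2 from -4x_2 - 4 → 0
  normal form = 0.
Since the normal form is 0, p ∈ I.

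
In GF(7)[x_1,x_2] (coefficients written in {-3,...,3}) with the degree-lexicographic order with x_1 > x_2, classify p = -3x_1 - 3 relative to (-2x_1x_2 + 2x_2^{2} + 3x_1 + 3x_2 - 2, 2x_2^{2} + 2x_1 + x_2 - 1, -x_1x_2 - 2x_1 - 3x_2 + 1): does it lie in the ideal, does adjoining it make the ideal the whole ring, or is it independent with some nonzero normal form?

First compute the reduced Gröbner basis of I by Buchberger's algorithm.
f_1 = -2x_1x_2 + 2x_2^{2} + 3x_1 + 3x_2 - 2, LT = x_1x_2.
f_2 = 2x_2^{2} + 2x_1 + x_2 - 1, LT = x_2^{2}.
f_3 = -x_1x_2 - 2x_1 - 3x_2 + 1, LT = x_1x_2.

S(f_1,f_2): lcm = x_1x_2^{2}. S = -x_2^{3} - x_1^{2} - 2x_1x_2 + 2x_2^{2} - 3x_1 + x_2.
  reduce S modulo (f_1, f_2, f_3):
  remainder -x_1^{2} + x_1 ≠ 0; add h_4 = -x_1^{2} + x_1 to the basis.

S(f_1,f_3): lcm = x_1x_2. S = -x_2^{2} - x_2 + 2.
  reduce S modulo (f_1, f_2, f_3, h_4):
  remainder x_1 + 3x_2 - 2 ≠ 0; add h_5 = x_1 + 3x_2 - 2 to the basis.

S(f_2,f_3): lcm = x_1x_2^{2}. S = x_1^{2} + 2x_1x_2 - 3x_2^{2} + 3x_1 + x_2.
  reduce S modulo (f_1, f_2, f_3, h_4, h_5):
  remainder -2x_2 + 3 ≠ 0; add h_6 = -2x_2 + 3 to the basis.

The other S-polynomials (S(f_1,h_4), S(f_2,h_4), S(f_3,h_4), S(f_1,h_5), S(f_2,h_5), S(f_3,h_5), S(h_4,h_5), S(f_1,h_6), S(f_2,h_6), S(f_3,h_6), S(h_4,h_6), S(h_5,h_6)) all reduce to 0 modulo the current basis, so we have a Gröbner basis.
Inter-reduce: drop elements whose leading term is divisible by another's, tail-reduce, and make monic.
Reduced Gröbner basis: {x_1 - 1, x_2 + 2}.
Label its elements g_1 = x_1 - 1, g_2 = x_2 + 2.

Reduce p = -3x_1 - 3 modulo G:
  leading term x_1: subtract (-3)·g_1 from -3x_1 - 3 → 1
  leading term 1: no divisor's leading term divides it; move 1 to the remainder.
  normal form = 1.
The normal form is nonzero, so p ∉ I. Since p minus its normal form lies in I, I + (p) = I + (r) where r = 1; decide whether this ideal is the whole ring.
Here r = 1 is a nonzero constant, hence a unit: 1 ∈ I + (p), the Gröbner basis of I + (p) is {1}, and the enlarged system has no common solution — adjoining p is inconsistent.

The remainder on division by a Gröbner basis is unique — it is the normal form.

Adjoining -3x_1 - 3 makes the ideal the whole ring: the system is inconsistent.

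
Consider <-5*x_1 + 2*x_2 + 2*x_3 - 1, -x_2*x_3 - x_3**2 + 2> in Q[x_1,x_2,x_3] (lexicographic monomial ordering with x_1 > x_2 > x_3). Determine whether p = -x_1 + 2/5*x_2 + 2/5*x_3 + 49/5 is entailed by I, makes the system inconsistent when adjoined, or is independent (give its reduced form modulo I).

Adjoining -x_1 + 2/5*x_2 + 2/5*x_3 + 49/5 makes the ideal the whole ring: the system is inconsistent.

First compute the reduced Gröbner basis of I by Buchberger's algorithm.
f_1 = -5*x_1 + 2*x_2 + 2*x_3 - 1, LT = x_1.
f_2 = -x_2*x_3 - x_3**2 + 2, LT = x_2*x_3.

The S-polynomials (S(f_1,f_2)) all reduce to 0 modulo the current basis, so we have a Gröbner basis.
Inter-reduce: drop elements whose leading term is divisible by another's, tail-reduce, and make monic.
Reduced Gröbner basis: {x_1 - 2/5*x_2 - 2/5*x_3 + 1/5, x_2*x_3 + x_3**2 - 2}.
Label its elements g_1 = x_1 - 2/5*x_2 - 2/5*x_3 + 1/5, g_2 = x_2*x_3 + x_3**2 - 2.

Reduce p = -x_1 + 2/5*x_2 + 2/5*x_3 + 49/5 modulo G:
  leading term x_1: subtract (-1)·g_1 from -x_1 + 2/5*x_2 + 2/5*x_3 + 49/5 → 10
  leading term 1: no divisor's leading term divides it; move 10 to the remainder.
  normal form = 10.
The normal form is nonzero, so p ∉ I. Since p minus its normal form lies in I, I + (p) = I + (r) where r = 10; decide whether this ideal is the whole ring.
Here r = 10 is a nonzero constant, hence a unit: 1 ∈ I + (p), the Gröbner basis of I + (p) is {1}, and the enlarged system has no common solution — adjoining p is inconsistent.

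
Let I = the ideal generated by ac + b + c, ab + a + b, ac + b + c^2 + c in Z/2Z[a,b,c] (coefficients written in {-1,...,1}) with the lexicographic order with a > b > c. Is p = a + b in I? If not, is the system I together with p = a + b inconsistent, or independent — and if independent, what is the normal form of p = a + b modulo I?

a + b lies in I (it reduces to 0).

First compute the reduced Gröbner basis of I by Buchberger's algorithm.
f_1 = ac + b + c, LT = ac.
f_2 = ab + a + b, LT = ab.
f_3 = ac + b + c^2 + c, LT = ac.

S(f_1,f_2): lcm = abc. S = ac + b^2.
  leading term ac: subtract (1)·f_1 from ac + b^2 → b^2 + b + c
  leading term b^2: no divisor's leading term divides it; move b^2 to the remainder.
  leading term b: no divisor's leading term divides it; move b to the remainder.
  leading term c: no divisor's leading term divides it; move c to the remainder.
  remainder b^2 + b + c ≠ 0; add h_4 = b^2 + b + c to the basis.

S(f_1,f_3): lcm = ac. S = c^2.
  leading term c^2: no divisor's leading term divides it; move c^2 to the remainder.
  remainder c^2 ≠ 0; add h_5 = c^2 to the basis.

S(f_1,h_5): lcm = ac^2. S = bc + c^2.
  leading term bc: no divisor's leading term divides it; move bc to the remainder.
  leading term c^2: subtract (1)·h_5 from c^2 → 0
  remainder bc ≠ 0; add h_6 = bc to the basis.

S(f_1,h_6): lcm = abc. S = b^2 + bc.
  leading term b^2: subtract (1)·h_4 from b^2 + bc → bc + b + c
  leading term bc: subtract (1)·h_6 from bc + b + c → b + c
  leading term b: no divisor's leading term divides it; move b to the remainder.
  leading term c: no divisor's leading term divides it; move c to the remainder.
  remainder b + c ≠ 0; add h_7 = b + c to the basis.

S(f_2,h_7): lcm = ab. S = ac + a + b.
  leading term ac: subtract (1)·f_1 from ac + a + b → a + c
  leading term a: no divisor's leading term divides it; move a to the remainder.
  leading term c: no divisor's leading term divides it; move c to the remainder.
  remainder a + c ≠ 0; add h_8 = a + c to the basis.

The other S-polynomials (S(f_2,f_3), S(f_1,h_4), S(f_2,h_4), S(f_3,h_4), S(f_2,h_5), S(f_3,h_5), S(h_4,h_5), S(f_2,h_6), S(f_3,h_6), S(h_4,h_6), S(h_5,h_6), S(f_1,h_7), S(f_3,h_7), S(h_4,h_7), S(h_5,h_7), S(h_6,h_7), S(f_1,h_8), S(f_2,h_8), S(f_3,h_8), S(h_4,h_8), S(h_5,h_8), S(h_6,h_8), S(h_7,h_8)) all reduce to 0 modulo the current basis, so we have a Gröbner basis.
Inter-reduce: drop elements whose leading term is divisible by another's, tail-reduce, and make monic.
Reduced Gröbner basis: {a + c, b + c, c^2}.
Label its elements g_1 = a + c, g_2 = b + c, g_3 = c^2.

Reduce p = a + b modulo G:
  leading term a: subtract (1)·g_1 from a + b → b + c
  leading term b: subtract (1)·g_2 from b + c → 0
  normal form = 0.
Since the normal form is 0, p ∈ I.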